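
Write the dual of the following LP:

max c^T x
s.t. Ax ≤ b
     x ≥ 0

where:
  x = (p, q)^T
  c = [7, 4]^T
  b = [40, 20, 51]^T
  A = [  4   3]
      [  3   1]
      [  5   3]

Primal max cᵀx s.t. Ax ≤ b, x ≥ 0  →  Dual min bᵀy s.t. Aᵀy ≥ c, y ≥ 0.

Minimize: z = 40y1 + 20y2 + 51y3

Subject to:
  4y1 + 3y2 + 5y3 ≥ 7
  3y1 + y2 + 3y3 ≥ 4
  y1, y2, y3 ≥ 0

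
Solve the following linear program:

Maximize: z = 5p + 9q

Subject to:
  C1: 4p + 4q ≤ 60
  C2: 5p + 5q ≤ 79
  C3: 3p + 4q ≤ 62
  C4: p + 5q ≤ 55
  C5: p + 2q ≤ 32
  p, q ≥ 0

Evaluate the objective at each vertex of the feasible region:
  z(0, 0) = 0
  z(15, 0) = 75
  z(5, 10) = 115  ←
  z(0, 11) = 99
The maximum is at p = 5, q = 10.

p = 5, q = 10, z = 115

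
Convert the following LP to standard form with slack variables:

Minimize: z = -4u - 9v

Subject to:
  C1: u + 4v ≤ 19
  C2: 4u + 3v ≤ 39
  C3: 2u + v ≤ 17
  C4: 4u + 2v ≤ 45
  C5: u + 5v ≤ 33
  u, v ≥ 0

min z = -4u - 9v

s.t.
  u + 4v + s1 = 19
  4u + 3v + s2 = 39
  2u + v + s3 = 17
  4u + 2v + s4 = 45
  u + 5v + s5 = 33
  u, v, s1, s2, s3, s4, s5 ≥ 0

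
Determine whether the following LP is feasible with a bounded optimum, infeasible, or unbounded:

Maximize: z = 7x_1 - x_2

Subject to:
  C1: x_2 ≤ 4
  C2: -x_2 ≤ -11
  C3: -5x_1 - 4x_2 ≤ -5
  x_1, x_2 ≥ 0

Infeasible (no feasible solution exists)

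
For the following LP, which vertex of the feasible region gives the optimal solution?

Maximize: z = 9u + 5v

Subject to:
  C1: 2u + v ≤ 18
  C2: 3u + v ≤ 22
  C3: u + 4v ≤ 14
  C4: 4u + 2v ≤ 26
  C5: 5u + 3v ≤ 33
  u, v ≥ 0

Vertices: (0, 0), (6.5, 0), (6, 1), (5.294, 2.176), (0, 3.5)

Evaluate the objective at each vertex of the feasible region:
  z(0, 0) = 0
  z(6.5, 0) = 58.5
  z(6, 1) = 59  ←
  z(5.294, 2.176) = 58.53
  z(0, 3.5) = 17.5
The maximum is at u = 6, v = 1.

(6, 1)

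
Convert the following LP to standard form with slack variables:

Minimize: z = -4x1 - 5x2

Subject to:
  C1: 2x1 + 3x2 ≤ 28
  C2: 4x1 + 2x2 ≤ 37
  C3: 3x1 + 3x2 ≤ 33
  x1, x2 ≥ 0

min z = -4x1 - 5x2

s.t.
  2x1 + 3x2 + s1 = 28
  4x1 + 2x2 + s2 = 37
  3x1 + 3x2 + s3 = 33
  x1, x2, s1, s2, s3 ≥ 0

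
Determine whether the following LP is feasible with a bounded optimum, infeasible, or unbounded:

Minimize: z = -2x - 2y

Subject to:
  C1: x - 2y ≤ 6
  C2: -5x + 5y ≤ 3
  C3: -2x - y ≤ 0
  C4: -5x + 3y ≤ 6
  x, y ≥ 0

Unbounded (objective can decrease without bound)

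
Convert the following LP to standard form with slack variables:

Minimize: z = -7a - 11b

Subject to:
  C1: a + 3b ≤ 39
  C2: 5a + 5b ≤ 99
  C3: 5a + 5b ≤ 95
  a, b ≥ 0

min z = -7a - 11b

s.t.
  a + 3b + s1 = 39
  5a + 5b + s2 = 99
  5a + 5b + s3 = 95
  a, b, s1, s2, s3 ≥ 0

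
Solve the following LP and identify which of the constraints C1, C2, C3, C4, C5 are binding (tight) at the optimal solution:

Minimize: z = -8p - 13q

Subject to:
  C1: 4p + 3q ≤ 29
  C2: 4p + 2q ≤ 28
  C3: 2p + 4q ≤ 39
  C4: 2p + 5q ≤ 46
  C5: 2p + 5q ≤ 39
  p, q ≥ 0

At p = 2, q = 7, compute slack b - a·x for each constraint:
  C1: 29 − 29 = 0  (binding)
  C2: 28 − 22 = 6  (slack)
  C3: 39 − 32 = 7  (slack)
  C4: 46 − 39 = 7  (slack)
  C5: 39 − 39 = 0  (binding)

Optimal: p = 2, q = 7
Binding: C1, C5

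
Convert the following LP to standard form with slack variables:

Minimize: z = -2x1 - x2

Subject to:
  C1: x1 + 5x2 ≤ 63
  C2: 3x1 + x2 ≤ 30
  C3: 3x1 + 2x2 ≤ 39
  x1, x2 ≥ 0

min z = -2x1 - x2

s.t.
  x1 + 5x2 + s1 = 63
  3x1 + x2 + s2 = 30
  3x1 + 2x2 + s3 = 39
  x1, x2, s1, s2, s3 ≥ 0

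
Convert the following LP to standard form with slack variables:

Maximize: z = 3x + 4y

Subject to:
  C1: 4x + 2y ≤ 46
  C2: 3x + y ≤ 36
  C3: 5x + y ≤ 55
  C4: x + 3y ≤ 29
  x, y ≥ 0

max z = 3x + 4y

s.t.
  4x + 2y + s1 = 46
  3x + y + s2 = 36
  5x + y + s3 = 55
  x + 3y + s4 = 29
  x, y, s1, s2, s3, s4 ≥ 0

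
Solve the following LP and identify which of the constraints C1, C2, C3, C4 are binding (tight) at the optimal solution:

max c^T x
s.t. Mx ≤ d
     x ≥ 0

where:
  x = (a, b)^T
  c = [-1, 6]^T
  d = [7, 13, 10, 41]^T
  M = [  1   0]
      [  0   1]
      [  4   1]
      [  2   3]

At a = 0, b = 10, compute slack b - a·x for each constraint:
  C1: 7 − 0 = 7  (slack)
  C2: 13 − 10 = 3  (slack)
  C3: 10 − 10 = 0  (binding)
  C4: 41 − 30 = 11  (slack)

Optimal: a = 0, b = 10
Binding: C3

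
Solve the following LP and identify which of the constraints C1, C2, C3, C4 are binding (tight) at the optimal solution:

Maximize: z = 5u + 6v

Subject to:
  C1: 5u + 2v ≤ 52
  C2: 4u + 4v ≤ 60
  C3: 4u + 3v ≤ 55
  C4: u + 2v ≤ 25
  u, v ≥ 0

At u = 5, v = 10, compute slack b - a·x for each constraint:
  C1: 52 − 45 = 7  (slack)
  C2: 60 − 60 = 0  (binding)
  C3: 55 − 50 = 5  (slack)
  C4: 25 − 25 = 0  (binding)

Optimal: u = 5, v = 10
Binding: C2, C4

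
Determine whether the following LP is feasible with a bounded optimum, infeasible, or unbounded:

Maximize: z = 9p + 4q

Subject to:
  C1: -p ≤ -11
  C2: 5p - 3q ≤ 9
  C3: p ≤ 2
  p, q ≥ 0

Infeasible (no feasible solution exists)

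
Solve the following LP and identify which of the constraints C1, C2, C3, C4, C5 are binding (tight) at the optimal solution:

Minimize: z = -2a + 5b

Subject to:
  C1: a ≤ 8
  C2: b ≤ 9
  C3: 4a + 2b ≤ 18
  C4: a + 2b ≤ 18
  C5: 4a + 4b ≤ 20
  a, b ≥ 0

At a = 4.5, b = 0, compute slack b - a·x for each constraint:
  C1: 8 − 4.5 = 3.5  (slack)
  C2: 9 − 0 = 9  (slack)
  C3: 18 − 18 = 0  (binding)
  C4: 18 − 4.5 = 13.5  (slack)
  C5: 20 − 18 = 2  (slack)

Optimal: a = 4.5, b = 0
Binding: C3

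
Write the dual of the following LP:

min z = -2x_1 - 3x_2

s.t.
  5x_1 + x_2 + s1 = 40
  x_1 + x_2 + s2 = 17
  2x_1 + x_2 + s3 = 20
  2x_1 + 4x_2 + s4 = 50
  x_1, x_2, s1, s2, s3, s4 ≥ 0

Primal min cᵀx s.t. Ax ≤ b, x ≥ 0  →  Dual max −bᵀy s.t. Aᵀy ≥ −c, y ≥ 0.

Maximize: z = -40y1 - 17y2 - 20y3 - 50y4

Subject to:
  5y1 + y2 + 2y3 + 2y4 ≥ 2
  y1 + y2 + y3 + 4y4 ≥ 3
  y1, y2, y3, y4 ≥ 0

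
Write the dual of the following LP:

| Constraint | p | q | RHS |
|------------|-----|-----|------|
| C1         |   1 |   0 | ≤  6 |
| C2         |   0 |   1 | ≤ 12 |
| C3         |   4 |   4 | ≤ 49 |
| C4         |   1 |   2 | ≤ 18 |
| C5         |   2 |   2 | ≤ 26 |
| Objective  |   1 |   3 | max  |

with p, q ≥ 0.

Primal max cᵀx s.t. Ax ≤ b, x ≥ 0  →  Dual min bᵀy s.t. Aᵀy ≥ c, y ≥ 0.

Minimize: z = 6y1 + 12y2 + 49y3 + 18y4 + 26y5

Subject to:
  y1 + 4y3 + y4 + 2y5 ≥ 1
  y2 + 4y3 + 2y4 + 2y5 ≥ 3
  y1, y2, y3, y4, y5 ≥ 0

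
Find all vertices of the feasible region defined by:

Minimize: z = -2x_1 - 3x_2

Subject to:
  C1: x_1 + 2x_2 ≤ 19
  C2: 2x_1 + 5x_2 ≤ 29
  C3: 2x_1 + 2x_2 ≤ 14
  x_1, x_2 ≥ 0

(0, 0), (7, 0), (2, 5), (0, 5.8)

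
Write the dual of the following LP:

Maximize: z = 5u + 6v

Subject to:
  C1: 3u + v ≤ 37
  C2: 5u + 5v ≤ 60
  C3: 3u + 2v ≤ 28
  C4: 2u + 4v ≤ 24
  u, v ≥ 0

Primal max cᵀx s.t. Ax ≤ b, x ≥ 0  →  Dual min bᵀy s.t. Aᵀy ≥ c, y ≥ 0.

Minimize: z = 37y1 + 60y2 + 28y3 + 24y4

Subject to:
  3y1 + 5y2 + 3y3 + 2y4 ≥ 5
  y1 + 5y2 + 2y3 + 4y4 ≥ 6
  y1, y2, y3, y4 ≥ 0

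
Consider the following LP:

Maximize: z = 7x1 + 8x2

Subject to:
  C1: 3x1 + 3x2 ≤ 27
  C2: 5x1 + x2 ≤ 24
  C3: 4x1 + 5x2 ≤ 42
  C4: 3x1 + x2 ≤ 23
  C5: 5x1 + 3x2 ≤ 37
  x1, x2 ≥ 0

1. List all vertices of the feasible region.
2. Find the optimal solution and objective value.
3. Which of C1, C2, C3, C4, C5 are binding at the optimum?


1. (0, 0), (4.8, 0), (3.75, 5.25), (3, 6), (0, 8.4)
2. x1 = 3, x2 = 6, z = 69
3. C1, C3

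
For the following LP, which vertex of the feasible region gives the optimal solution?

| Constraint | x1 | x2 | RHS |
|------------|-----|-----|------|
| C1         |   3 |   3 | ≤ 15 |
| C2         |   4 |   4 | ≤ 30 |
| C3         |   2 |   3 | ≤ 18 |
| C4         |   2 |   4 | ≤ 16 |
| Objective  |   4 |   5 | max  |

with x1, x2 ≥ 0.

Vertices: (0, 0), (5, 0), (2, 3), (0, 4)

Evaluate the objective at each vertex of the feasible region:
  z(0, 0) = 0
  z(5, 0) = 20
  z(2, 3) = 23  ←
  z(0, 4) = 20
The maximum is at x1 = 2, x2 = 3.

(2, 3)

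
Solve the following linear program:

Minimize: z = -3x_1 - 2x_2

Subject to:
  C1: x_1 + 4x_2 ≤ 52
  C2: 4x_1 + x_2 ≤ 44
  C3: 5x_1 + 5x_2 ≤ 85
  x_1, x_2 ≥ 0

Evaluate the objective at each vertex of the feasible region:
  z(0, 0) = 0
  z(11, 0) = -33
  z(9, 8) = -43  ←
  z(5.333, 11.67) = -39.33
  z(0, 13) = -26
The minimum is at x_1 = 9, x_2 = 8.

x_1 = 9, x_2 = 8, z = -43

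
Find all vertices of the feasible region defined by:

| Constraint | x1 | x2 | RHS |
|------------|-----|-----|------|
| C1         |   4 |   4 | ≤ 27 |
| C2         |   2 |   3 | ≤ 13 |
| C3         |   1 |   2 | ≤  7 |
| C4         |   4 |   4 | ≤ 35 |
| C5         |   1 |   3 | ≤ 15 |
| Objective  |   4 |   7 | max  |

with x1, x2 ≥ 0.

(0, 0), (6.5, 0), (5, 1), (0, 3.5)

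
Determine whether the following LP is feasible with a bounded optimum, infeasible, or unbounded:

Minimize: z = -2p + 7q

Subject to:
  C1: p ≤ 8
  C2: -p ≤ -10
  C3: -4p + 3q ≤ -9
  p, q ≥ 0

Infeasible (no feasible solution exists)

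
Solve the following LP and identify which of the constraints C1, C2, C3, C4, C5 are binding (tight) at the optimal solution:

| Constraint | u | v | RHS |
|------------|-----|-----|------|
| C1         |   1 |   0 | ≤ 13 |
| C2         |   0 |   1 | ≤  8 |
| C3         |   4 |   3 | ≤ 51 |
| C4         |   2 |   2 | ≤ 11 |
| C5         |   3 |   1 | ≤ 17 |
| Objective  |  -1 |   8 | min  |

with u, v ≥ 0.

At u = 5.5, v = 0, compute slack b - a·x for each constraint:
  C1: 13 − 5.5 = 7.5  (slack)
  C2: 8 − 0 = 8  (slack)
  C3: 51 − 22 = 29  (slack)
  C4: 11 − 11 = 0  (binding)
  C5: 17 − 16.5 = 0.5  (slack)

Optimal: u = 5.5, v = 0
Binding: C4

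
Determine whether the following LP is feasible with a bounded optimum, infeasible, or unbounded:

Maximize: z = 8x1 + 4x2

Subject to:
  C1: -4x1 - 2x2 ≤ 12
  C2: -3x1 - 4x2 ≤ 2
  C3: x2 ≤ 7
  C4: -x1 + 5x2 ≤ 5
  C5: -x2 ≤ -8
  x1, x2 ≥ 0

Infeasible (no feasible solution exists)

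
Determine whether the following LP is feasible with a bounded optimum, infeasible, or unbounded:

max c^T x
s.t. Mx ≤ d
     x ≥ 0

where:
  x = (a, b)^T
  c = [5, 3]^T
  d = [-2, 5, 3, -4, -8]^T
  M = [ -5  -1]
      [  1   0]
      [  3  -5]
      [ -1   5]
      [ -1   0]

Infeasible (no feasible solution exists)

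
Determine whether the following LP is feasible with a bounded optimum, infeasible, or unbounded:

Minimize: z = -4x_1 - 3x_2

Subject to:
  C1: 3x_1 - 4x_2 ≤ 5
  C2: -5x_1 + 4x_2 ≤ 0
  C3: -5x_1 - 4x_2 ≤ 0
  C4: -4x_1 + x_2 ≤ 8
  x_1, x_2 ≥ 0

Unbounded (objective can decrease without bound)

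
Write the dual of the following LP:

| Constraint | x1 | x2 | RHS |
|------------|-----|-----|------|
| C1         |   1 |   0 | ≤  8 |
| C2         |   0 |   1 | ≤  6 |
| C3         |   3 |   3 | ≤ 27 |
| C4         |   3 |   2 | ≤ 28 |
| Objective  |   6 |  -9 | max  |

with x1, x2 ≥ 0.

Primal max cᵀx s.t. Ax ≤ b, x ≥ 0  →  Dual min bᵀy s.t. Aᵀy ≥ c, y ≥ 0.

Minimize: z = 8y1 + 6y2 + 27y3 + 28y4

Subject to:
  y1 + 3y3 + 3y4 ≥ 6
  y2 + 3y3 + 2y4 ≥ -9
  y1, y2, y3, y4 ≥ 0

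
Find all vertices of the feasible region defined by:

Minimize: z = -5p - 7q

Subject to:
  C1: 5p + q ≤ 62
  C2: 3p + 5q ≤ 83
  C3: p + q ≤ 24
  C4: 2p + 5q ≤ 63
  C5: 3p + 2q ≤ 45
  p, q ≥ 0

(0, 0), (12.4, 0), (11.29, 5.571), (9, 9), (0, 12.6)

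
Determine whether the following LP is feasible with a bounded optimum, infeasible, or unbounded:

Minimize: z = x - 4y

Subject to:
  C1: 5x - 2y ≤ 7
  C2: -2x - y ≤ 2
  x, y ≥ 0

Unbounded (objective can decrease without bound)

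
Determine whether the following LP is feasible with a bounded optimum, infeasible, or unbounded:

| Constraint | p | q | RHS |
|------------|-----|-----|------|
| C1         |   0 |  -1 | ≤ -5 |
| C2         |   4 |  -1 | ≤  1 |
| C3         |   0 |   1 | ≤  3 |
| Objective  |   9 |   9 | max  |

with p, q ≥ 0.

Infeasible (no feasible solution exists)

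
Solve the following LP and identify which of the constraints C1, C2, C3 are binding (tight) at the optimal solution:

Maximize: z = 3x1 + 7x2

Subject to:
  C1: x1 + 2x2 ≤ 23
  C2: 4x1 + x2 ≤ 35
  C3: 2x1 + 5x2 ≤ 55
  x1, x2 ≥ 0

At x1 = 5, x2 = 9, compute slack b - a·x for each constraint:
  C1: 23 − 23 = 0  (binding)
  C2: 35 − 29 = 6  (slack)
  C3: 55 − 55 = 0  (binding)

Optimal: x1 = 5, x2 = 9
Binding: C1, C3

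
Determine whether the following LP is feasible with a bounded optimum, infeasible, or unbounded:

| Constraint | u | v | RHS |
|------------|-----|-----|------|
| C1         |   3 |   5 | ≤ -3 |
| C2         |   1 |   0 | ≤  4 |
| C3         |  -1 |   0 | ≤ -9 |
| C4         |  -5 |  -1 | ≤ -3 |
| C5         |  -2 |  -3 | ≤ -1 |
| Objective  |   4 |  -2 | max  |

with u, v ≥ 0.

Infeasible (no feasible solution exists)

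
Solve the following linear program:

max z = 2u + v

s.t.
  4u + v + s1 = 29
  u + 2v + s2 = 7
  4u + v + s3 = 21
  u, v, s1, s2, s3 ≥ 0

Evaluate the objective at each vertex of the feasible region:
  z(0, 0) = 0
  z(5.25, 0) = 10.5
  z(5, 1) = 11  ←
  z(0, 3.5) = 3.5
The maximum is at u = 5, v = 1.

u = 5, v = 1, z = 11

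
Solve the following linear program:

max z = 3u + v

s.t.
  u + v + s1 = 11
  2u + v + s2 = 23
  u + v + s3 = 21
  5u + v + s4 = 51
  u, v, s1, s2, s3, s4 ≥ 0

Evaluate the objective at each vertex of the feasible region:
  z(0, 0) = 0
  z(10.2, 0) = 30.6
  z(10, 1) = 31  ←
  z(0, 11) = 11
The maximum is at u = 10, v = 1.

u = 10, v = 1, z = 31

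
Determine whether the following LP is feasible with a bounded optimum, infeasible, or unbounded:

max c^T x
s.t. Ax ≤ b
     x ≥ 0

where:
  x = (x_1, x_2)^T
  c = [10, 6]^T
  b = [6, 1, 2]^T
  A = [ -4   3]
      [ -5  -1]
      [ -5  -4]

Unbounded (objective can increase without bound)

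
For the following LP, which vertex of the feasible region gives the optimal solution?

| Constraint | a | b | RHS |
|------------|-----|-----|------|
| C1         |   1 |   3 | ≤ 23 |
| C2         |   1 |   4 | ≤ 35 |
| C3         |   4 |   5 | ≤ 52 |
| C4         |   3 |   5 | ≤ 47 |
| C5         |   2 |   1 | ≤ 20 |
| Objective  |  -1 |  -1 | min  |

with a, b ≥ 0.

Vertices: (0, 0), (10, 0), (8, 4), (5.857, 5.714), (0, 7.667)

Evaluate the objective at each vertex of the feasible region:
  z(0, 0) = 0
  z(10, 0) = -10
  z(8, 4) = -12  ←
  z(5.857, 5.714) = -11.57
  z(0, 7.667) = -7.667
The minimum is at a = 8, b = 4.

(8, 4)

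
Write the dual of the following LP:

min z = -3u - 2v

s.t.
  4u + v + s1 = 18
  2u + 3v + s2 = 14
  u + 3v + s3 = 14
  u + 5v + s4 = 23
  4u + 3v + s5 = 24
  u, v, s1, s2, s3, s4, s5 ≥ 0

Primal min cᵀx s.t. Ax ≤ b, x ≥ 0  →  Dual max −bᵀy s.t. Aᵀy ≥ −c, y ≥ 0.

Maximize: z = -18y1 - 14y2 - 14y3 - 23y4 - 24y5

Subject to:
  4y1 + 2y2 + y3 + y4 + 4y5 ≥ 3
  y1 + 3y2 + 3y3 + 5y4 + 3y5 ≥ 2
  y1, y2, y3, y4, y5 ≥ 0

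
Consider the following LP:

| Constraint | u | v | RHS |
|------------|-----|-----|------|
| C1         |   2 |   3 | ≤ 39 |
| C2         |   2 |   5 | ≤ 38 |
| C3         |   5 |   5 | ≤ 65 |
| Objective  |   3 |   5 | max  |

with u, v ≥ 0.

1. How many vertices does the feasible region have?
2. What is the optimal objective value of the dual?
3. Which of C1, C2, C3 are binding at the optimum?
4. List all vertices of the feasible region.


1. 4
2. 47
3. C2, C3
4. (0, 0), (13, 0), (9, 4), (0, 7.6)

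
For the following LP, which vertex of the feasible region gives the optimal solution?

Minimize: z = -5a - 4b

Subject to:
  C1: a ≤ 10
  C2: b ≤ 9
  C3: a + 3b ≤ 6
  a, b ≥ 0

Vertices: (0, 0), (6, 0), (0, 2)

Evaluate the objective at each vertex of the feasible region:
  z(0, 0) = 0
  z(6, 0) = -30  ←
  z(0, 2) = -8
The minimum is at a = 6, b = 0.

(6, 0)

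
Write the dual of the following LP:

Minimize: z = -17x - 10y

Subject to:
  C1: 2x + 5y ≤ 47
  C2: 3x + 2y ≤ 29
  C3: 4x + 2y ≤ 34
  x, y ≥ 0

Primal min cᵀx s.t. Ax ≤ b, x ≥ 0  →  Dual max −bᵀy s.t. Aᵀy ≥ −c, y ≥ 0.

Maximize: z = -47y1 - 29y2 - 34y3

Subject to:
  2y1 + 3y2 + 4y3 ≥ 17
  5y1 + 2y2 + 2y3 ≥ 10
  y1, y2, y3 ≥ 0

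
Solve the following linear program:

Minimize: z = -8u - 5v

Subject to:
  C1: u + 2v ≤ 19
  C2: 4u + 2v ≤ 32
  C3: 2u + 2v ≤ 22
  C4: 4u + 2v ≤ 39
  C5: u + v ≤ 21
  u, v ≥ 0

Evaluate the objective at each vertex of the feasible region:
  z(0, 0) = 0
  z(8, 0) = -64
  z(5, 6) = -70  ←
  z(3, 8) = -64
  z(0, 9.5) = -47.5
The minimum is at u = 5, v = 6.

u = 5, v = 6, z = -70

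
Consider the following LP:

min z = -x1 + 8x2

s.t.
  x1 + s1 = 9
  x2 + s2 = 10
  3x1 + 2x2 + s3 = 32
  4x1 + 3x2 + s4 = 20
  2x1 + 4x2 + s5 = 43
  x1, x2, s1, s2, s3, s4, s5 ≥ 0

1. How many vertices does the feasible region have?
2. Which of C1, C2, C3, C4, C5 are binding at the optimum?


1. 3
2. C4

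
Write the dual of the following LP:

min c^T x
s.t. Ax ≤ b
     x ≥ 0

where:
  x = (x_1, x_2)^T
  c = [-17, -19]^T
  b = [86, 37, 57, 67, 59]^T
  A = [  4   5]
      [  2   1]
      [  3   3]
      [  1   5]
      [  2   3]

Primal min cᵀx s.t. Ax ≤ b, x ≥ 0  →  Dual max −bᵀy s.t. Aᵀy ≥ −c, y ≥ 0.

Maximize: z = -86y1 - 37y2 - 57y3 - 67y4 - 59y5

Subject to:
  4y1 + 2y2 + 3y3 + y4 + 2y5 ≥ 17
  5y1 + y2 + 3y3 + 5y4 + 3y5 ≥ 19
  y1, y2, y3, y4, y5 ≥ 0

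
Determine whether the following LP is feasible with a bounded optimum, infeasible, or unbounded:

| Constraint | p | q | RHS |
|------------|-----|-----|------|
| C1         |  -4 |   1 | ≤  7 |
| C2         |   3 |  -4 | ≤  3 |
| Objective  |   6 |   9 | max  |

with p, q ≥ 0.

Unbounded (objective can increase without bound)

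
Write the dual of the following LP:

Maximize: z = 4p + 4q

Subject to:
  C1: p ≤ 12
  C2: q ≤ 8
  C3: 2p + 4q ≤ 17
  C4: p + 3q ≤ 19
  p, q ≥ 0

Primal max cᵀx s.t. Ax ≤ b, x ≥ 0  →  Dual min bᵀy s.t. Aᵀy ≥ c, y ≥ 0.

Minimize: z = 12y1 + 8y2 + 17y3 + 19y4

Subject to:
  y1 + 2y3 + y4 ≥ 4
  y2 + 4y3 + 3y4 ≥ 4
  y1, y2, y3, y4 ≥ 0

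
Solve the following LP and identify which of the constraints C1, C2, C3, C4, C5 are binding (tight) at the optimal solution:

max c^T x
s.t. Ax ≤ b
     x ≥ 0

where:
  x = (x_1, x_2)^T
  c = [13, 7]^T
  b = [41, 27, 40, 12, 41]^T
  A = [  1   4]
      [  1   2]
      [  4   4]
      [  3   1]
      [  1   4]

At x_1 = 1, x_2 = 9, compute slack b - a·x for each constraint:
  C1: 41 − 37 = 4  (slack)
  C2: 27 − 19 = 8  (slack)
  C3: 40 − 40 = 0  (binding)
  C4: 12 − 12 = 0  (binding)
  C5: 41 − 37 = 4  (slack)

Optimal: x_1 = 1, x_2 = 9
Binding: C3, C4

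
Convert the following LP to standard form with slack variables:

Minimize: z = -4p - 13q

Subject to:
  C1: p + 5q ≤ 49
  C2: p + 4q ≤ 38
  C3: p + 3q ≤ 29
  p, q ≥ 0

min z = -4p - 13q

s.t.
  p + 5q + s1 = 49
  p + 4q + s2 = 38
  p + 3q + s3 = 29
  p, q, s1, s2, s3 ≥ 0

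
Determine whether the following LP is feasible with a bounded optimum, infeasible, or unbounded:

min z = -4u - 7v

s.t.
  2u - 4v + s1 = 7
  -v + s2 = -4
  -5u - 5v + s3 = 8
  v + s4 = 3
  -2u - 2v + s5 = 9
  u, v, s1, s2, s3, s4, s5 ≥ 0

Infeasible (no feasible solution exists)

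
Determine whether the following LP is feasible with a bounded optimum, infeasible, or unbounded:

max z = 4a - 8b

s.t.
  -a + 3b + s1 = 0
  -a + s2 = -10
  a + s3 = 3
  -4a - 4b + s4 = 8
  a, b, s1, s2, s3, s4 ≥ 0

Infeasible (no feasible solution exists)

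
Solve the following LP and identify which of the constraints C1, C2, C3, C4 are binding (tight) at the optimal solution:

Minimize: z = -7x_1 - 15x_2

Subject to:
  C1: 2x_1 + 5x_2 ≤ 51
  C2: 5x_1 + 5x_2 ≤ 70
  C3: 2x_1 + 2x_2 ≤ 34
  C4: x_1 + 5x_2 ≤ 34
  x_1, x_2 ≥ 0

At x_1 = 9, x_2 = 5, compute slack b - a·x for each constraint:
  C1: 51 − 43 = 8  (slack)
  C2: 70 − 70 = 0  (binding)
  C3: 34 − 28 = 6  (slack)
  C4: 34 − 34 = 0  (binding)

Optimal: x_1 = 9, x_2 = 5
Binding: C2, C4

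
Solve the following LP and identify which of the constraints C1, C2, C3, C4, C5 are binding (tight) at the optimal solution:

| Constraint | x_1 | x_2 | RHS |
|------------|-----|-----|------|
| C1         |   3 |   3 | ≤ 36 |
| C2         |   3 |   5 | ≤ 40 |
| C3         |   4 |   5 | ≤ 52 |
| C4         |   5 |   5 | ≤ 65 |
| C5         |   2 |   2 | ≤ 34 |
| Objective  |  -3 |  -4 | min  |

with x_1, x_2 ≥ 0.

At x_1 = 10, x_2 = 2, compute slack b - a·x for each constraint:
  C1: 36 − 36 = 0  (binding)
  C2: 40 − 40 = 0  (binding)
  C3: 52 − 50 = 2  (slack)
  C4: 65 − 60 = 5  (slack)
  C5: 34 − 24 = 10  (slack)

Optimal: x_1 = 10, x_2 = 2
Binding: C1, C2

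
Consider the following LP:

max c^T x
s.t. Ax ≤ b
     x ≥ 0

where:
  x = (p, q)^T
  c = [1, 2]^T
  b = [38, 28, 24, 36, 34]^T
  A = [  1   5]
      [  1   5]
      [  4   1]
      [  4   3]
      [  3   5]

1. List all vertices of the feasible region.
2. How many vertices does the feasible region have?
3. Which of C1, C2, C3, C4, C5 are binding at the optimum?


1. (0, 0), (6, 0), (5.059, 3.765), (3, 5), (0, 5.6)
2. 5
3. C2, C5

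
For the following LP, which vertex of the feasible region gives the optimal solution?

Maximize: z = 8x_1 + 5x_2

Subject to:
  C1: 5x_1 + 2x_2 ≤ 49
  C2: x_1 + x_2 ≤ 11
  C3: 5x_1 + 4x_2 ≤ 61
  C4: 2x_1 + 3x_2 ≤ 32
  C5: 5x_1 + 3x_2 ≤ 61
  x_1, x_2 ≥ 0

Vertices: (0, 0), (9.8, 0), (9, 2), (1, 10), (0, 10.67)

Evaluate the objective at each vertex of the feasible region:
  z(0, 0) = 0
  z(9.8, 0) = 78.4
  z(9, 2) = 82  ←
  z(1, 10) = 58
  z(0, 10.67) = 53.33
The maximum is at x_1 = 9, x_2 = 2.

(9, 2)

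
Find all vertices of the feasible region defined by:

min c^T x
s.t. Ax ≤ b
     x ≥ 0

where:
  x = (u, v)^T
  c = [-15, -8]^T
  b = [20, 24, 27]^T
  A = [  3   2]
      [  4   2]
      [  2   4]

(0, 0), (6, 0), (4, 4), (3.25, 5.125), (0, 6.75)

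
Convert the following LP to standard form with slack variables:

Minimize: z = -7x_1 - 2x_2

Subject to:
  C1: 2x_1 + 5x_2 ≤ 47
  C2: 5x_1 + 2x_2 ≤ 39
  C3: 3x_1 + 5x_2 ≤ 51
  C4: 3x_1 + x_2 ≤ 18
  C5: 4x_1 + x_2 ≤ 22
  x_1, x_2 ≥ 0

min z = -7x_1 - 2x_2

s.t.
  2x_1 + 5x_2 + s1 = 47
  5x_1 + 2x_2 + s2 = 39
  3x_1 + 5x_2 + s3 = 51
  3x_1 + x_2 + s4 = 18
  4x_1 + x_2 + s5 = 22
  x_1, x_2, s1, s2, s3, s4, s5 ≥ 0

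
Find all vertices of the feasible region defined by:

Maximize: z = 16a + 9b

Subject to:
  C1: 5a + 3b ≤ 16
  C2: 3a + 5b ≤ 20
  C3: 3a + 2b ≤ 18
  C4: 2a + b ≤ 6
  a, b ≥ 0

(0, 0), (3, 0), (2, 2), (1.25, 3.25), (0, 4)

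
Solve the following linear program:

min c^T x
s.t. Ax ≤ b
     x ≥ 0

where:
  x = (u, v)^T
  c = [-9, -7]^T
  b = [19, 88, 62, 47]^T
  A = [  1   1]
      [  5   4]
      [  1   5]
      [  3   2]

Evaluate the objective at each vertex of the feasible region:
  z(0, 0) = 0
  z(15.67, 0) = -141
  z(9, 10) = -151  ←
  z(8.25, 10.75) = -149.5
  z(0, 12.4) = -86.8
The minimum is at u = 9, v = 10.

u = 9, v = 10, z = -151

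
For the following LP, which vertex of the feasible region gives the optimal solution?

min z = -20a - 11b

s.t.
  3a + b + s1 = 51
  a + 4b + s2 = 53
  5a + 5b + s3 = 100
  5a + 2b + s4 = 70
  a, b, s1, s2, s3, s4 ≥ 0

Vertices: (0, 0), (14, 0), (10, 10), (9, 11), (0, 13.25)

Evaluate the objective at each vertex of the feasible region:
  z(0, 0) = 0
  z(14, 0) = -280
  z(10, 10) = -310  ←
  z(9, 11) = -301
  z(0, 13.25) = -145.8
The minimum is at a = 10, b = 10.

(10, 10)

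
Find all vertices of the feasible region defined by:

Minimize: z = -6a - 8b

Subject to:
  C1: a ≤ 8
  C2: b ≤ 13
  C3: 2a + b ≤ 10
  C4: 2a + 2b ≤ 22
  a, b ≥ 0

(0, 0), (5, 0), (0, 10)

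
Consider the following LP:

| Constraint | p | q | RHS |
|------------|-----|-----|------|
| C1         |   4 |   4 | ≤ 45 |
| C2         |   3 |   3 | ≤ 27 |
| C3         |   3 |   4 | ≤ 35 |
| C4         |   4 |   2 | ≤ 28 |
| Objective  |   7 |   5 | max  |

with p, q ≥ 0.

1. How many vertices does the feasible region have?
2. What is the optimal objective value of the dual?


1. 5
2. 55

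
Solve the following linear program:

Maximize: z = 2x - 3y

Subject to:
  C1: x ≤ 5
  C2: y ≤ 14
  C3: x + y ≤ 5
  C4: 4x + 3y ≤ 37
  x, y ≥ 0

Evaluate the objective at each vertex of the feasible region:
  z(0, 0) = 0
  z(5, 0) = 10  ←
  z(0, 5) = -15
The maximum is at x = 5, y = 0.

x = 5, y = 0, z = 10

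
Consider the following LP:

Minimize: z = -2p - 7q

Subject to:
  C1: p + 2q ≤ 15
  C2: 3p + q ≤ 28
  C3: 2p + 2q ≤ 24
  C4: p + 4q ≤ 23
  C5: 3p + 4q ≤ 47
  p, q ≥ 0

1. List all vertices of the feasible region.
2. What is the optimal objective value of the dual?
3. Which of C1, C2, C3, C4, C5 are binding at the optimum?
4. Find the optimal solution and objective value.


1. (0, 0), (9.333, 0), (8.2, 3.4), (7, 4), (0, 5.75)
2. -42
3. C1, C4
4. p = 7, q = 4, z = -42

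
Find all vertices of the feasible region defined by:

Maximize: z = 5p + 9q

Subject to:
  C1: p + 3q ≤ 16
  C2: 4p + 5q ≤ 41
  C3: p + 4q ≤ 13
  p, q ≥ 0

(0, 0), (10.25, 0), (9, 1), (0, 3.25)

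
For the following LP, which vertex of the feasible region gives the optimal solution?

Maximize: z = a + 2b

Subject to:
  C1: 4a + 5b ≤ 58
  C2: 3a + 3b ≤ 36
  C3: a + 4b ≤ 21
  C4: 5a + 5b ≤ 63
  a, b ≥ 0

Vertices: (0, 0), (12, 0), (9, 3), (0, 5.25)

Evaluate the objective at each vertex of the feasible region:
  z(0, 0) = 0
  z(12, 0) = 12
  z(9, 3) = 15  ←
  z(0, 5.25) = 10.5
The maximum is at a = 9, b = 3.

(9, 3)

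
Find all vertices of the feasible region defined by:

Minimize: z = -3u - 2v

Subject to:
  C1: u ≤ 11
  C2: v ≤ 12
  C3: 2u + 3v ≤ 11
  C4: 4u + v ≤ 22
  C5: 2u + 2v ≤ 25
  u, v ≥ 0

(0, 0), (5.5, 0), (0, 3.667)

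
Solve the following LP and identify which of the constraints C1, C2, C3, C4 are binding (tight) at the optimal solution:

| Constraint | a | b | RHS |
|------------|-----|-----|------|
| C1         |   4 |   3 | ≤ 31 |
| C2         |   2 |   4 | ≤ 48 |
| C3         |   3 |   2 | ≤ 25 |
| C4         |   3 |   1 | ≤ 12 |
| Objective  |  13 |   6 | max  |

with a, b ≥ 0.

At a = 1, b = 9, compute slack b - a·x for each constraint:
  C1: 31 − 31 = 0  (binding)
  C2: 48 − 38 = 10  (slack)
  C3: 25 − 21 = 4  (slack)
  C4: 12 − 12 = 0  (binding)

Optimal: a = 1, b = 9
Binding: C1, C4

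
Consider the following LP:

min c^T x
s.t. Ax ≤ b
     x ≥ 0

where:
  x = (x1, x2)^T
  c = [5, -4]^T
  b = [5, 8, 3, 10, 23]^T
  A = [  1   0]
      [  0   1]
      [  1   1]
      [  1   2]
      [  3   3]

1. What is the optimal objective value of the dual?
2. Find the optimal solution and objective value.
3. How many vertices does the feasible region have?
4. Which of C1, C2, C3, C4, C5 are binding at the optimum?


1. -12
2. x1 = 0, x2 = 3, z = -12
3. 3
4. C3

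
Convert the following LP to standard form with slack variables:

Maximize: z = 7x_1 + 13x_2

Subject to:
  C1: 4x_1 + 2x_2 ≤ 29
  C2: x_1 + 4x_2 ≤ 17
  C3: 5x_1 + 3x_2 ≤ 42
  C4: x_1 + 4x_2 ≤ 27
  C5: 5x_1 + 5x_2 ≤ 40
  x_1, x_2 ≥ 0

max z = 7x_1 + 13x_2

s.t.
  4x_1 + 2x_2 + s1 = 29
  x_1 + 4x_2 + s2 = 17
  5x_1 + 3x_2 + s3 = 42
  x_1 + 4x_2 + s4 = 27
  5x_1 + 5x_2 + s5 = 40
  x_1, x_2, s1, s2, s3, s4, s5 ≥ 0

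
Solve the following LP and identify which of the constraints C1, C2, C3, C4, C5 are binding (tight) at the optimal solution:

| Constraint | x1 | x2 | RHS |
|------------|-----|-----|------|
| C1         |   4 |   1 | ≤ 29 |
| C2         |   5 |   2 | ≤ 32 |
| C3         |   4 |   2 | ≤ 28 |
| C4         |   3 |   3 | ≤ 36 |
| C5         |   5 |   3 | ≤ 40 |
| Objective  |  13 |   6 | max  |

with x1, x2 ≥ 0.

At x1 = 4, x2 = 6, compute slack b - a·x for each constraint:
  C1: 29 − 22 = 7  (slack)
  C2: 32 − 32 = 0  (binding)
  C3: 28 − 28 = 0  (binding)
  C4: 36 − 30 = 6  (slack)
  C5: 40 − 38 = 2  (slack)

Optimal: x1 = 4, x2 = 6
Binding: C2, C3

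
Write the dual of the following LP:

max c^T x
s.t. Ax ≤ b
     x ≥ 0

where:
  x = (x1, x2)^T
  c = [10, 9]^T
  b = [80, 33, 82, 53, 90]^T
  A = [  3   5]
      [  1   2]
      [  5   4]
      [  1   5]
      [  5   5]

Primal max cᵀx s.t. Ax ≤ b, x ≥ 0  →  Dual min bᵀy s.t. Aᵀy ≥ c, y ≥ 0.

Minimize: z = 80y1 + 33y2 + 82y3 + 53y4 + 90y5

Subject to:
  3y1 + y2 + 5y3 + y4 + 5y5 ≥ 10
  5y1 + 2y2 + 4y3 + 5y4 + 5y5 ≥ 9
  y1, y2, y3, y4, y5 ≥ 0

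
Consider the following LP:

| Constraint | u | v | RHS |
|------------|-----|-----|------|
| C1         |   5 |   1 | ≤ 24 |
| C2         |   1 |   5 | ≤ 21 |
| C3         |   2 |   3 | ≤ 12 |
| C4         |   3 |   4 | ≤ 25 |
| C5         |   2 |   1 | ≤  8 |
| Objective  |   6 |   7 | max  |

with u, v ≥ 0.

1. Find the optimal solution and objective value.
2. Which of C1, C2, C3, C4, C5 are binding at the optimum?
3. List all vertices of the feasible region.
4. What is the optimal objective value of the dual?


1. u = 3, v = 2, z = 32
2. C3, C5
3. (0, 0), (4, 0), (3, 2), (0, 4)
4. 32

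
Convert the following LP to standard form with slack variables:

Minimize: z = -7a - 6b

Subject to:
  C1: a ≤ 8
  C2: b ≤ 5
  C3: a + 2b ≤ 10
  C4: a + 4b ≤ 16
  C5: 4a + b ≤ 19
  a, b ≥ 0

min z = -7a - 6b

s.t.
  a + s1 = 8
  b + s2 = 5
  a + 2b + s3 = 10
  a + 4b + s4 = 16
  4a + b + s5 = 19
  a, b, s1, s2, s3, s4, s5 ≥ 0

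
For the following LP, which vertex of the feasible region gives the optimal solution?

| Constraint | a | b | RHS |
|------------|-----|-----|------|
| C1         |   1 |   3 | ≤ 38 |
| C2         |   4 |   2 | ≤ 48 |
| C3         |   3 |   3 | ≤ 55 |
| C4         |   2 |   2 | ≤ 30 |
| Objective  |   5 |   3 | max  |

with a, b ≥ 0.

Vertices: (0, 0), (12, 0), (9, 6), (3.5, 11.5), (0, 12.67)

Evaluate the objective at each vertex of the feasible region:
  z(0, 0) = 0
  z(12, 0) = 60
  z(9, 6) = 63  ←
  z(3.5, 11.5) = 52
  z(0, 12.67) = 38
The maximum is at a = 9, b = 6.

(9, 6)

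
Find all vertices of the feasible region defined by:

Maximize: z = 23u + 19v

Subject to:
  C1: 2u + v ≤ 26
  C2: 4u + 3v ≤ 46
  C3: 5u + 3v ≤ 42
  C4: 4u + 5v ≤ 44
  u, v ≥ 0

(0, 0), (8.4, 0), (6, 4), (0, 8.8)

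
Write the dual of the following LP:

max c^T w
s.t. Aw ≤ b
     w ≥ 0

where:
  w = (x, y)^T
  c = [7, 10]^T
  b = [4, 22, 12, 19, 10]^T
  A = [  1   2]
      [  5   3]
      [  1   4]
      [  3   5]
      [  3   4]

Primal max cᵀx s.t. Ax ≤ b, x ≥ 0  →  Dual min bᵀy s.t. Aᵀy ≥ c, y ≥ 0.

Minimize: z = 4y1 + 22y2 + 12y3 + 19y4 + 10y5

Subject to:
  y1 + 5y2 + y3 + 3y4 + 3y5 ≥ 7
  2y1 + 3y2 + 4y3 + 5y4 + 4y5 ≥ 10
  y1, y2, y3, y4, y5 ≥ 0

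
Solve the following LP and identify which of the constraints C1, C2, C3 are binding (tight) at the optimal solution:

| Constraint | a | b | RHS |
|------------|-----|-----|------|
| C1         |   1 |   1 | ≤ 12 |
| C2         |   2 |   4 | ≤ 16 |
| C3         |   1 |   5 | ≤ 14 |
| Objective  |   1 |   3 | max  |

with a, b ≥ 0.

At a = 4, b = 2, compute slack b - a·x for each constraint:
  C1: 12 − 6 = 6  (slack)
  C2: 16 − 16 = 0  (binding)
  C3: 14 − 14 = 0  (binding)

Optimal: a = 4, b = 2
Binding: C2, C3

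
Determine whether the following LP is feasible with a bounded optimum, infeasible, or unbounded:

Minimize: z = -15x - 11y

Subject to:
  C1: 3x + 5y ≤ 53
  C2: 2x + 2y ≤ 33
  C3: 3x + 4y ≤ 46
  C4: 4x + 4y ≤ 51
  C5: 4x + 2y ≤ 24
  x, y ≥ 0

Feasible with a bounded optimal solution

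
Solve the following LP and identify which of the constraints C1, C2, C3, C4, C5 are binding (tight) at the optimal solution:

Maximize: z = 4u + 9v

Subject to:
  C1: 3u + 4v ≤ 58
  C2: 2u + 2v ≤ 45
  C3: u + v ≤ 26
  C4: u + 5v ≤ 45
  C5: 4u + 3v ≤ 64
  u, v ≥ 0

At u = 10, v = 7, compute slack b - a·x for each constraint:
  C1: 58 − 58 = 0  (binding)
  C2: 45 − 34 = 11  (slack)
  C3: 26 − 17 = 9  (slack)
  C4: 45 − 45 = 0  (binding)
  C5: 64 − 61 = 3  (slack)

Optimal: u = 10, v = 7
Binding: C1, C4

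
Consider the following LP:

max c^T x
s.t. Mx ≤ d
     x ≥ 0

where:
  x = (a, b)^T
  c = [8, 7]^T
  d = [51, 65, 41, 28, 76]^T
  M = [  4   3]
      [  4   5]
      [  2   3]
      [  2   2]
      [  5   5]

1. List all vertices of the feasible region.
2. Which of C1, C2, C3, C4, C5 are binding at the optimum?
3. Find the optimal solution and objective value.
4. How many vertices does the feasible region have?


1. (0, 0), (12.75, 0), (9, 5), (5, 9), (0, 13)
2. C1, C4
3. a = 9, b = 5, z = 107
4. 5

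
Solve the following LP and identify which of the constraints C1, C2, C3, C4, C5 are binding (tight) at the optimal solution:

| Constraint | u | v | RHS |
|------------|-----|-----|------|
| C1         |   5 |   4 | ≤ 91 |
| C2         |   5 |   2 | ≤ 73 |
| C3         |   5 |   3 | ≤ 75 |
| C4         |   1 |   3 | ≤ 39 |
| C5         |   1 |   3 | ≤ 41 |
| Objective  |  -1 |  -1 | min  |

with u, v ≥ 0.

At u = 9, v = 10, compute slack b - a·x for each constraint:
  C1: 91 − 85 = 6  (slack)
  C2: 73 − 65 = 8  (slack)
  C3: 75 − 75 = 0  (binding)
  C4: 39 − 39 = 0  (binding)
  C5: 41 − 39 = 2  (slack)

Optimal: u = 9, v = 10
Binding: C3, C4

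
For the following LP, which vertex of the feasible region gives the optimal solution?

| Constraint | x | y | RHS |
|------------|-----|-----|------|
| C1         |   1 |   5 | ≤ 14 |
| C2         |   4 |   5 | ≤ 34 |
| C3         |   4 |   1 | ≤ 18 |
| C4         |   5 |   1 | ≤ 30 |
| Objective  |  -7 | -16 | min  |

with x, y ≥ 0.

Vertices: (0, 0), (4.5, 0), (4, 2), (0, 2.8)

Evaluate the objective at each vertex of the feasible region:
  z(0, 0) = 0
  z(4.5, 0) = -31.5
  z(4, 2) = -60  ←
  z(0, 2.8) = -44.8
The minimum is at x = 4, y = 2.

(4, 2)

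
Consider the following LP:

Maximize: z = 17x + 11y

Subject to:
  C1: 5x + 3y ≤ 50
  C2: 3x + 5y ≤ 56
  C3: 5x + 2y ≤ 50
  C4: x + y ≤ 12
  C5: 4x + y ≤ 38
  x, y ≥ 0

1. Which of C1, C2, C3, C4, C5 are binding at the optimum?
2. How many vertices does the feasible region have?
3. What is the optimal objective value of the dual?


1. C1, C4
2. 6
3. 174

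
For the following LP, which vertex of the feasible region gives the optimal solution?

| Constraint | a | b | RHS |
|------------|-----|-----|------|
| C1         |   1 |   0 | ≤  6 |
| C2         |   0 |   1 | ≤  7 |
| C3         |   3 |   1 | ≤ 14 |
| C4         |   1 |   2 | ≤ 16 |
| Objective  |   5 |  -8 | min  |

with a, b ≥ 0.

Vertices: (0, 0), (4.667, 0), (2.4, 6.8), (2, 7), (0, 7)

Evaluate the objective at each vertex of the feasible region:
  z(0, 0) = 0
  z(4.667, 0) = 23.33
  z(2.4, 6.8) = -42.4
  z(2, 7) = -46
  z(0, 7) = -56  ←
The minimum is at a = 0, b = 7.

(0, 7)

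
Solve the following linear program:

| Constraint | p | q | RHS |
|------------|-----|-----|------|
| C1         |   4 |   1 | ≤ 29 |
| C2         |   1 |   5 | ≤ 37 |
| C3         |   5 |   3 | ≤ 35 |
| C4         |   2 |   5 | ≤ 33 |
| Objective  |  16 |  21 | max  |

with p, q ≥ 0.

Evaluate the objective at each vertex of the feasible region:
  z(0, 0) = 0
  z(7, 0) = 112
  z(4, 5) = 169  ←
  z(0, 6.6) = 138.6
The maximum is at p = 4, q = 5.

p = 4, q = 5, z = 169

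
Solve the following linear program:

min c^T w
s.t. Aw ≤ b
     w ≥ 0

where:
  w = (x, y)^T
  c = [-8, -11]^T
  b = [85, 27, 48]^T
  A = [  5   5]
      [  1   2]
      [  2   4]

Evaluate the objective at each vertex of the feasible region:
  z(0, 0) = 0
  z(17, 0) = -136
  z(10, 7) = -157  ←
  z(0, 12) = -132
The minimum is at x = 10, y = 7.

x = 10, y = 7, z = -157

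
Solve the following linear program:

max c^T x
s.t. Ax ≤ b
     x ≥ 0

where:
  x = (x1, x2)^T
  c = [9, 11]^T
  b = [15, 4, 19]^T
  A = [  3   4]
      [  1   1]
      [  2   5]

Evaluate the objective at each vertex of the feasible region:
  z(0, 0) = 0
  z(4, 0) = 36
  z(1, 3) = 42  ←
  z(0, 3.75) = 41.25
The maximum is at x1 = 1, x2 = 3.

x1 = 1, x2 = 3, z = 42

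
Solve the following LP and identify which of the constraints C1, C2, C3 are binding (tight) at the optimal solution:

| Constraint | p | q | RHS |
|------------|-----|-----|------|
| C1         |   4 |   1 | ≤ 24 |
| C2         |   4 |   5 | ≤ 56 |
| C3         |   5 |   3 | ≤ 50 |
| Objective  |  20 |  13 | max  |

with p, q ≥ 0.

At p = 4, q = 8, compute slack b - a·x for each constraint:
  C1: 24 − 24 = 0  (binding)
  C2: 56 − 56 = 0  (binding)
  C3: 50 − 44 = 6  (slack)

Optimal: p = 4, q = 8
Binding: C1, C2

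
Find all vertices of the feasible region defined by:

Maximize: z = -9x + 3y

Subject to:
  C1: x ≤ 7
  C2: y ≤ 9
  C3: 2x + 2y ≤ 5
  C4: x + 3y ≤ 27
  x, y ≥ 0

(0, 0), (2.5, 0), (0, 2.5)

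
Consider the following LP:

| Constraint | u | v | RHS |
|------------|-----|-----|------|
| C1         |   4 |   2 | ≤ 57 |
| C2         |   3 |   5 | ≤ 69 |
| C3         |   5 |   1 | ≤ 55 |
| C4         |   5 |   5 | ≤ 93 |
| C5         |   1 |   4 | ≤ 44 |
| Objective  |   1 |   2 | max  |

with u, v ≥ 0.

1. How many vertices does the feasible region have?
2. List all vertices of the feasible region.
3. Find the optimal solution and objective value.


1. 5
2. (0, 0), (11, 0), (9.364, 8.182), (8, 9), (0, 11)
3. u = 8, v = 9, z = 26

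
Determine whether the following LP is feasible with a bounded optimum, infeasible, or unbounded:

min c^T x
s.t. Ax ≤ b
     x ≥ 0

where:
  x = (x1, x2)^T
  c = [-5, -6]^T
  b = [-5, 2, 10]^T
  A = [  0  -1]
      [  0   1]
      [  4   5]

Infeasible (no feasible solution exists)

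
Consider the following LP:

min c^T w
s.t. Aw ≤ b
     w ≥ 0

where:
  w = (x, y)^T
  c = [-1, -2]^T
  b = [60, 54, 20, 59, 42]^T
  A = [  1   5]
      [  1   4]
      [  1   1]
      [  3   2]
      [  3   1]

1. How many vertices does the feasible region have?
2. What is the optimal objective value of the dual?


1. 5
2. -30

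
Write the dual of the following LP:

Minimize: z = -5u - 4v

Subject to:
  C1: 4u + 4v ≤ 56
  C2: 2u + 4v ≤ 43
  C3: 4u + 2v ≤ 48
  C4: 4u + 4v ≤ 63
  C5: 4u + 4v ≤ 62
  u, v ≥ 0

Primal min cᵀx s.t. Ax ≤ b, x ≥ 0  →  Dual max −bᵀy s.t. Aᵀy ≥ −c, y ≥ 0.

Maximize: z = -56y1 - 43y2 - 48y3 - 63y4 - 62y5

Subject to:
  4y1 + 2y2 + 4y3 + 4y4 + 4y5 ≥ 5
  4y1 + 4y2 + 2y3 + 4y4 + 4y5 ≥ 4
  y1, y2, y3, y4, y5 ≥ 0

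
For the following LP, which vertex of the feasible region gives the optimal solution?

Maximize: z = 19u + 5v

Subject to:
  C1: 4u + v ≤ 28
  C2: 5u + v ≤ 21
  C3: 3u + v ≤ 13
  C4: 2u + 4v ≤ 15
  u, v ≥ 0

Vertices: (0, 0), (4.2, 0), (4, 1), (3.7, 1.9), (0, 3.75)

Evaluate the objective at each vertex of the feasible region:
  z(0, 0) = 0
  z(4.2, 0) = 79.8
  z(4, 1) = 81  ←
  z(3.7, 1.9) = 79.8
  z(0, 3.75) = 18.75
The maximum is at u = 4, v = 1.

(4, 1)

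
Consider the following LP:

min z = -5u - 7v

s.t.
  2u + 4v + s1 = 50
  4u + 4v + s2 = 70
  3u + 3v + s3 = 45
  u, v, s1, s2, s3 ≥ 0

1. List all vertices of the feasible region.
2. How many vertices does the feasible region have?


1. (0, 0), (15, 0), (5, 10), (0, 12.5)
2. 4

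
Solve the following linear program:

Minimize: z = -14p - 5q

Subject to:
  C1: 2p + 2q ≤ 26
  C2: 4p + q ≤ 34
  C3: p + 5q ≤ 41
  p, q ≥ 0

Evaluate the objective at each vertex of the feasible region:
  z(0, 0) = 0
  z(8.5, 0) = -119
  z(7, 6) = -128  ←
  z(6, 7) = -119
  z(0, 8.2) = -41
The minimum is at p = 7, q = 6.

p = 7, q = 6, z = -128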